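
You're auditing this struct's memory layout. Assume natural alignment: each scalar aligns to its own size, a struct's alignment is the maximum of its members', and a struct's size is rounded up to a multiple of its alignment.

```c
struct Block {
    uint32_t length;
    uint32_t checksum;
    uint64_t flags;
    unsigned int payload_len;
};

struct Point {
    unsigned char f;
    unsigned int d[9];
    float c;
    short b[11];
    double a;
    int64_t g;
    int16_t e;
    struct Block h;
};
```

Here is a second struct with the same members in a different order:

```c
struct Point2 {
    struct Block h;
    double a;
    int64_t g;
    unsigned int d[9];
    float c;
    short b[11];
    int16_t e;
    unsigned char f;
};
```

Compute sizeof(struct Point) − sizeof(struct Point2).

8

Block: 0..4  length  (4B, 4-aligned); 4..8  checksum  (4B, 4-aligned); 8..16  flags  (8B, 8-aligned); 16..20  payload_len  (4B, 4-aligned); 20..24  -- tail padding (4B); sizeof = 24, alignof = 8
0..1  f  (1B, 1-aligned)
1..4  -- padding (3B)
4..40  d  (36B, 4-aligned)
40..44  c  (4B, 4-aligned)
44..66  b  (22B, 2-aligned)
66..72  -- padding (6B)
72..80  a  (8B, 8-aligned)
80..88  g  (8B, 8-aligned)
88..90  e  (2B, 2-aligned)
90..96  -- padding (6B)
96..120  h  (24B, 8-aligned)
sizeof = 120, alignof = 8
— Point2 —
0..24  h  (24B, 8-aligned)
24..32  a  (8B, 8-aligned)
32..40  g  (8B, 8-aligned)
40..76  d  (36B, 4-aligned)
76..80  c  (4B, 4-aligned)
80..102  b  (22B, 2-aligned)
102..104  e  (2B, 2-aligned)
104..105  f  (1B, 1-aligned)
105..112  -- tail padding (7B)
sizeof = 112, alignof = 8
120 − 112 = 8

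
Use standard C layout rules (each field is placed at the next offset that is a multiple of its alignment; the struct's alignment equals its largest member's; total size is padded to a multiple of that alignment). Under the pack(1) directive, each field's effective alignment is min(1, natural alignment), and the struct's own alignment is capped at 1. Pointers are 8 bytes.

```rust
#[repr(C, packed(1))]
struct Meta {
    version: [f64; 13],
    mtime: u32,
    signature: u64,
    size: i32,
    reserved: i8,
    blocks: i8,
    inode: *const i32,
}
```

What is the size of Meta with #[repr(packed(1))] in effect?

@0: version [104B, align 1] → 104
@104: mtime [4B, align 1] → 108
@108: signature [8B, align 1] → 116
@116: size [4B, align 1] → 120
@120: reserved [1B, align 1] → 121
@121: blocks [1B, align 1] → 122
@122: inode [8B, align 1] → 130
size 130, align 1

130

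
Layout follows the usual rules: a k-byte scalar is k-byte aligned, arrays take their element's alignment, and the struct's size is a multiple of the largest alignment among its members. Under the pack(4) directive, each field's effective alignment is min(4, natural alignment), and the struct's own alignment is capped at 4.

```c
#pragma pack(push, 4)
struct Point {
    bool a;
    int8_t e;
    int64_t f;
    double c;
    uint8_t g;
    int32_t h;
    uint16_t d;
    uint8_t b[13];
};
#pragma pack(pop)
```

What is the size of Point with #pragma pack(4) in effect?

44

a at 0 (size 1, align 1) → ends 1
e at 1 (size 1, align 1) → ends 2
pad 2 to align 4 for f
f at 4 (size 8, align 4) → ends 12
c at 12 (size 8, align 4) → ends 20
g at 20 (size 1, align 1) → ends 21
pad 3 to align 4 for h
h at 24 (size 4, align 4) → ends 28
d at 28 (size 2, align 2) → ends 30
b at 30 (size 13, align 1) → ends 43
tail pad 1 to reach multiple of 4
total 44 bytes, alignment 4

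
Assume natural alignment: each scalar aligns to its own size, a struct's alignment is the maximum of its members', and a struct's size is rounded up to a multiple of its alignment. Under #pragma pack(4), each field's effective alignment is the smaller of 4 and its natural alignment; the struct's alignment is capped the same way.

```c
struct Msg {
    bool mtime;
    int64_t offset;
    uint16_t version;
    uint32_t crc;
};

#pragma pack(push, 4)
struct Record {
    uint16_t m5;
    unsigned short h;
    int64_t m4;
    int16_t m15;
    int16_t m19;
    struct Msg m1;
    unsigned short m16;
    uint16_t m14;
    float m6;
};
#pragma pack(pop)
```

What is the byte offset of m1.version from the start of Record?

Msg: @0: mtime [1B, align 1] → 1; +7 pad (align 8); @8: offset [8B, align 8] → 16; @16: version [2B, align 2] → 18; +2 pad (align 4); @20: crc [4B, align 4] → 24; size 24, align 8
@0: m5 [2B, align 2] → 2
@2: h [2B, align 2] → 4
@4: m4 [8B, align 4] → 12
@12: m15 [2B, align 2] → 14
@14: m19 [2B, align 2] → 16
@16: m1 [24B, align 4] → 40
within Msg: version at 16
16 + 16 = 32

32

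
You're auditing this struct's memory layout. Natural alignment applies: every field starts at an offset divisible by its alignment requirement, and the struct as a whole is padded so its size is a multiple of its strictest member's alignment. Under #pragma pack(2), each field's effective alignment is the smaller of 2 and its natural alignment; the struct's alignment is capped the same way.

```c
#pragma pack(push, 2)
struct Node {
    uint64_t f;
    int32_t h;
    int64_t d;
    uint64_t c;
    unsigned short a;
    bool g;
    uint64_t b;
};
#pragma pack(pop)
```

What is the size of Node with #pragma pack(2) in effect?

@0: f [8B, align 2] → 8
@8: h [4B, align 2] → 12
@12: d [8B, align 2] → 20
@20: c [8B, align 2] → 28
@28: a [2B, align 2] → 30
@30: g [1B, align 1] → 31
+1 pad (align 2)
@32: b [8B, align 2] → 40
size 40, align 2

40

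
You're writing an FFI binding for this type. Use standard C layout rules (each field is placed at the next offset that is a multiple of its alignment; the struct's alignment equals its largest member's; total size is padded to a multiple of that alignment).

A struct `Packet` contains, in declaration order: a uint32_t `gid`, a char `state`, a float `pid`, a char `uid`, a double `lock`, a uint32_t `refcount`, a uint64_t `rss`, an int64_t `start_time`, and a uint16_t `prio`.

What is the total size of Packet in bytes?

56 bytes

gid at 0 (size 4, align 4) → ends 4
state at 4 (size 1, align 1) → ends 5
pad 3 to align 4 for pid
pid at 8 (size 4, align 4) → ends 12
uid at 12 (size 1, align 1) → ends 13
pad 3 to align 8 for lock
lock at 16 (size 8, align 8) → ends 24
refcount at 24 (size 4, align 4) → ends 28
pad 4 to align 8 for rss
rss at 32 (size 8, align 8) → ends 40
start_time at 40 (size 8, align 8) → ends 48
prio at 48 (size 2, align 2) → ends 50
tail pad 6 to reach multiple of 8
total 56 bytes, alignment 8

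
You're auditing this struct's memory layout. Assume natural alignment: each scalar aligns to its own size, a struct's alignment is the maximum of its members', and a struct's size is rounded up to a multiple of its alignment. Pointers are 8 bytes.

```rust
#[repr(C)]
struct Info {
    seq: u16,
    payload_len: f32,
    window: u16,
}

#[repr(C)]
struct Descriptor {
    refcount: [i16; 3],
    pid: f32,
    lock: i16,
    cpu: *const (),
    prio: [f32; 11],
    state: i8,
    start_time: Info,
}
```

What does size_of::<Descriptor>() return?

88

Info: @0: seq [2B, align 2] → 2; +2 pad (align 4); @4: payload_len [4B, align 4] → 8; @8: window [2B, align 2] → 10; +2 tail pad (align 4); size 12, align 4
@0: refcount [6B, align 2] → 6
+2 pad (align 4)
@8: pid [4B, align 4] → 12
@12: lock [2B, align 2] → 14
+2 pad (align 8)
@16: cpu [8B, align 8] → 24
@24: prio [44B, align 4] → 68
@68: state [1B, align 1] → 69
+3 pad (align 4)
@72: start_time [12B, align 4] → 84
+4 tail pad (align 8)
size 88, align 8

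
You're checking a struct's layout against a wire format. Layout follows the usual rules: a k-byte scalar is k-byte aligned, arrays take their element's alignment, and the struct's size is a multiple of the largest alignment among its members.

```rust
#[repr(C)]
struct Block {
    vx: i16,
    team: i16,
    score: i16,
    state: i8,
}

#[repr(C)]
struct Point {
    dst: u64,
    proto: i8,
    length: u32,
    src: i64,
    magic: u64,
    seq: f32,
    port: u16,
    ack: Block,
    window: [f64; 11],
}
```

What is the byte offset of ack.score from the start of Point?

Block: @0: vx [2B, align 2] → 2; @2: team [2B, align 2] → 4; @4: score [2B, align 2] → 6; @6: state [1B, align 1] → 7; +1 tail pad (align 2); size 8, align 2
@0: dst [8B, align 8] → 8
@8: proto [1B, align 1] → 9
+3 pad (align 4)
@12: length [4B, align 4] → 16
@16: src [8B, align 8] → 24
@24: magic [8B, align 8] → 32
@32: seq [4B, align 4] → 36
@36: port [2B, align 2] → 38
@38: ack [8B, align 2] → 46
within Block: score at 4
38 + 4 = 42

42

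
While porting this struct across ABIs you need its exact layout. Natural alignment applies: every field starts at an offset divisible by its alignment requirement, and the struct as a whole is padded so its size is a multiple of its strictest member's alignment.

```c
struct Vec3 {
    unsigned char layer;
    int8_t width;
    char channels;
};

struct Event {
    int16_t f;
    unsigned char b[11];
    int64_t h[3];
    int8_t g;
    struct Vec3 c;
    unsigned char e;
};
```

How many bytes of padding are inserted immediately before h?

3

Vec3: 0..1  layer  (1B, 1-aligned); 1..2  width  (1B, 1-aligned); 2..3  channels  (1B, 1-aligned); sizeof = 3, alignof = 1
0..2  f  (2B, 2-aligned)
2..13  b  (11B, 1-aligned)
13..16  -- padding (3B)
16..40  h  (24B, 8-aligned)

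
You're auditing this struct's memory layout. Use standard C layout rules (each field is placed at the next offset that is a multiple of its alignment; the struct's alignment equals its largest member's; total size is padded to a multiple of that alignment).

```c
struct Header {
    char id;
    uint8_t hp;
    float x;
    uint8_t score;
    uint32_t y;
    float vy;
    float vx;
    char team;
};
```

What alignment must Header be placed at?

member alignments: id=1, hp=1, x=4, score=1, y=4, vy=4, vx=4, team=1
max = 4

4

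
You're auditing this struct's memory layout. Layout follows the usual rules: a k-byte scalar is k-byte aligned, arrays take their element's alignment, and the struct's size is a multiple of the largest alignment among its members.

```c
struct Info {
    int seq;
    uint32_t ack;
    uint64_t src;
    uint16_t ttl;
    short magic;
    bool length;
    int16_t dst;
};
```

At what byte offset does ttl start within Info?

16

0..4  seq  (4B, 4-aligned)
4..8  ack  (4B, 4-aligned)
8..16  src  (8B, 8-aligned)
16..18  ttl  (2B, 2-aligned)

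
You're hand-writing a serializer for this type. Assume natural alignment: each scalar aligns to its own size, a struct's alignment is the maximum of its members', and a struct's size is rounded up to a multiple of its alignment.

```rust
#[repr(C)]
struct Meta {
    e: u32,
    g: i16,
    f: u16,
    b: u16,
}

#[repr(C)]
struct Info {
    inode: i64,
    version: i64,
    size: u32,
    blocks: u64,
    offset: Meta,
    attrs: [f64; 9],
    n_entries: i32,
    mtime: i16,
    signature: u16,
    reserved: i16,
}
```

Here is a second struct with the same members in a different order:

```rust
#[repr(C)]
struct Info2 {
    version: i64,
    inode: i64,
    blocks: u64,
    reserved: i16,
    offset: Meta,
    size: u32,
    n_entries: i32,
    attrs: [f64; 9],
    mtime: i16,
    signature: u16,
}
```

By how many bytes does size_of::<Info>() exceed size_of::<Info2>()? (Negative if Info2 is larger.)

8

Meta: e at 0 (size 4, align 4) → ends 4; g at 4 (size 2, align 2) → ends 6; f at 6 (size 2, align 2) → ends 8; b at 8 (size 2, align 2) → ends 10; tail pad 2 to reach multiple of 4; total 12 bytes, alignment 4
inode at 0 (size 8, align 8) → ends 8
version at 8 (size 8, align 8) → ends 16
size at 16 (size 4, align 4) → ends 20
pad 4 to align 8 for blocks
blocks at 24 (size 8, align 8) → ends 32
offset at 32 (size 12, align 4) → ends 44
pad 4 to align 8 for attrs
attrs at 48 (size 72, align 8) → ends 120
n_entries at 120 (size 4, align 4) → ends 124
mtime at 124 (size 2, align 2) → ends 126
signature at 126 (size 2, align 2) → ends 128
reserved at 128 (size 2, align 2) → ends 130
tail pad 6 to reach multiple of 8
total 136 bytes, alignment 8
— Info2 —
version at 0 (size 8, align 8) → ends 8
inode at 8 (size 8, align 8) → ends 16
blocks at 16 (size 8, align 8) → ends 24
reserved at 24 (size 2, align 2) → ends 26
pad 2 to align 4 for offset
offset at 28 (size 12, align 4) → ends 40
size at 40 (size 4, align 4) → ends 44
n_entries at 44 (size 4, align 4) → ends 48
attrs at 48 (size 72, align 8) → ends 120
mtime at 120 (size 2, align 2) → ends 122
signature at 122 (size 2, align 2) → ends 124
tail pad 4 to reach multiple of 8
total 128 bytes, alignment 8
136 − 128 = 8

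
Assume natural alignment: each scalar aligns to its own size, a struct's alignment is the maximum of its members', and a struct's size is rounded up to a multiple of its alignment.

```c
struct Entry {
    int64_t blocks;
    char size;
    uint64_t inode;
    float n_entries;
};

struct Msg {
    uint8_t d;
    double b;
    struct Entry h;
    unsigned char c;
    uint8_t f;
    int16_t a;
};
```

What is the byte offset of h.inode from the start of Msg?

32

Entry: blocks at 0 (size 8, align 8) → ends 8; size at 8 (size 1, align 1) → ends 9; pad 7 to align 8 for inode; inode at 16 (size 8, align 8) → ends 24; n_entries at 24 (size 4, align 4) → ends 28; tail pad 4 to reach multiple of 8; total 32 bytes, alignment 8
d at 0 (size 1, align 1) → ends 1
pad 7 to align 8 for b
b at 8 (size 8, align 8) → ends 16
h at 16 (size 32, align 8) → ends 48
within Entry: inode at 16
16 + 16 = 32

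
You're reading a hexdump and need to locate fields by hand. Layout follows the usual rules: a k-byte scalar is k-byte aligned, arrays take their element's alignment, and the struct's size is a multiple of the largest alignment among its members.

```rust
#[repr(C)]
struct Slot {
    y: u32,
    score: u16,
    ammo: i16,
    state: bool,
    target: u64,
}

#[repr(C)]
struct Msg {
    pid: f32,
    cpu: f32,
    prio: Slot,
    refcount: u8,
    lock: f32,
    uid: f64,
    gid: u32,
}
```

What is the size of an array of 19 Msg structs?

Slot: @0: y [4B, align 4] → 4; @4: score [2B, align 2] → 6; @6: ammo [2B, align 2] → 8; @8: state [1B, align 1] → 9; +7 pad (align 8); @16: target [8B, align 8] → 24; size 24, align 8
@0: pid [4B, align 4] → 4
@4: cpu [4B, align 4] → 8
@8: prio [24B, align 8] → 32
@32: refcount [1B, align 1] → 33
+3 pad (align 4)
@36: lock [4B, align 4] → 40
@40: uid [8B, align 8] → 48
@48: gid [4B, align 4] → 52
+4 tail pad (align 8)
size 56, align 8
array of 19: 19 × 56 = 1064

1064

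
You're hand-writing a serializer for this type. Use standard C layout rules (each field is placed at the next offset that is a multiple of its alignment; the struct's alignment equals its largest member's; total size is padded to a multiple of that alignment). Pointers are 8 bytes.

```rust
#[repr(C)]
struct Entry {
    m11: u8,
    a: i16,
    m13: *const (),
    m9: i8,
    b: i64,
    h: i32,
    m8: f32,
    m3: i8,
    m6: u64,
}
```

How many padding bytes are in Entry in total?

@0: m11 [1B, align 1] → 1
+1 pad (align 2)
@2: a [2B, align 2] → 4
+4 pad (align 8)
@8: m13 [8B, align 8] → 16
@16: m9 [1B, align 1] → 17
+7 pad (align 8)
@24: b [8B, align 8] → 32
@32: h [4B, align 4] → 36
@36: m8 [4B, align 4] → 40
@40: m3 [1B, align 1] → 41
+7 pad (align 8)
@48: m6 [8B, align 8] → 56
size 56, align 8
data bytes 37, size 56 → padding 19

19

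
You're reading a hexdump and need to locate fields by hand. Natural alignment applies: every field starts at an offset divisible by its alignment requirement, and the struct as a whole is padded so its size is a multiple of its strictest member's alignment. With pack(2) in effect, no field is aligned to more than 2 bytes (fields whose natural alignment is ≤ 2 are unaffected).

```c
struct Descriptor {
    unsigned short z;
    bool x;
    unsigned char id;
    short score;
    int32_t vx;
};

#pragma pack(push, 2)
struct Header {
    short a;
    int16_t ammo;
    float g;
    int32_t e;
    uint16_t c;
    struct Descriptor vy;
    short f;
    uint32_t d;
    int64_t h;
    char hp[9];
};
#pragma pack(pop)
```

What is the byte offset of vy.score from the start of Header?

Descriptor: 0..2  z  (2B, 2-aligned); 2..3  x  (1B, 1-aligned); 3..4  id  (1B, 1-aligned); 4..6  score  (2B, 2-aligned); 6..8  -- padding (2B); 8..12  vx  (4B, 4-aligned); sizeof = 12, alignof = 4
0..2  a  (2B, 2-aligned)
2..4  ammo  (2B, 2-aligned)
4..8  g  (4B, 2-aligned)
8..12  e  (4B, 2-aligned)
12..14  c  (2B, 2-aligned)
14..26  vy  (12B, 2-aligned)
within Descriptor: score at 4
14 + 4 = 18

18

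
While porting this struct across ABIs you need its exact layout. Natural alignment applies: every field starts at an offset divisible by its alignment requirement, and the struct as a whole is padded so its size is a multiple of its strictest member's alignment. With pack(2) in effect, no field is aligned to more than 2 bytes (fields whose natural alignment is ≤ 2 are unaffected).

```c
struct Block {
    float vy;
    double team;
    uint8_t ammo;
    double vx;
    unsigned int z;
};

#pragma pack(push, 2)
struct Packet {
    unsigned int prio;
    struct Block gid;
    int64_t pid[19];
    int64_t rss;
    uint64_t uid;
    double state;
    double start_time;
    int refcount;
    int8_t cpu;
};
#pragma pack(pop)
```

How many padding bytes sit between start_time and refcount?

0

Block: vy at 0 (size 4, align 4) → ends 4; pad 4 to align 8 for team; team at 8 (size 8, align 8) → ends 16; ammo at 16 (size 1, align 1) → ends 17; pad 7 to align 8 for vx; vx at 24 (size 8, align 8) → ends 32; z at 32 (size 4, align 4) → ends 36; tail pad 4 to reach multiple of 8; total 40 bytes, alignment 8
prio at 0 (size 4, align 2) → ends 4
gid at 4 (size 40, align 2) → ends 44
pid at 44 (size 152, align 2) → ends 196
rss at 196 (size 8, align 2) → ends 204
uid at 204 (size 8, align 2) → ends 212
state at 212 (size 8, align 2) → ends 220
start_time at 220 (size 8, align 2) → ends 228
refcount at 228 (size 4, align 2) → ends 232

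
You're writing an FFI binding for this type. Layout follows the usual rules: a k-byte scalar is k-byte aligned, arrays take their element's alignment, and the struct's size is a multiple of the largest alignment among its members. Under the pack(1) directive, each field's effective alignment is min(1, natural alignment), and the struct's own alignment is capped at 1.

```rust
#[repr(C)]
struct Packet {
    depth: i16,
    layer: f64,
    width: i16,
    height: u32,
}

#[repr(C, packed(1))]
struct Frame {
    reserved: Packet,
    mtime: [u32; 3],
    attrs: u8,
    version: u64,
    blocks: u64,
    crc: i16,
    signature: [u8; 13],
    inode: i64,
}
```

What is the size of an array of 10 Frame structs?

Packet: depth at 0 (size 2, align 2) → ends 2; pad 6 to align 8 for layer; layer at 8 (size 8, align 8) → ends 16; width at 16 (size 2, align 2) → ends 18; pad 2 to align 4 for height; height at 20 (size 4, align 4) → ends 24; total 24 bytes, alignment 8
reserved at 0 (size 24, align 1) → ends 24
mtime at 24 (size 12, align 1) → ends 36
attrs at 36 (size 1, align 1) → ends 37
version at 37 (size 8, align 1) → ends 45
blocks at 45 (size 8, align 1) → ends 53
crc at 53 (size 2, align 1) → ends 55
signature at 55 (size 13, align 1) → ends 68
inode at 68 (size 8, align 1) → ends 76
total 76 bytes, alignment 1
array of 10: 10 × 76 = 760

760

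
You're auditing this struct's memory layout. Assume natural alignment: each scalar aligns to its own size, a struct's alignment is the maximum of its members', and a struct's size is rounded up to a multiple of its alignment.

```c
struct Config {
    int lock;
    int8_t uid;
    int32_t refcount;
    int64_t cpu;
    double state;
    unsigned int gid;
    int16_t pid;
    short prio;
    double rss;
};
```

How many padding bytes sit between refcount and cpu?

lock at 0 (size 4, align 4) → ends 4
uid at 4 (size 1, align 1) → ends 5
pad 3 to align 4 for refcount
refcount at 8 (size 4, align 4) → ends 12
pad 4 to align 8 for cpu
cpu at 16 (size 8, align 8) → ends 24

4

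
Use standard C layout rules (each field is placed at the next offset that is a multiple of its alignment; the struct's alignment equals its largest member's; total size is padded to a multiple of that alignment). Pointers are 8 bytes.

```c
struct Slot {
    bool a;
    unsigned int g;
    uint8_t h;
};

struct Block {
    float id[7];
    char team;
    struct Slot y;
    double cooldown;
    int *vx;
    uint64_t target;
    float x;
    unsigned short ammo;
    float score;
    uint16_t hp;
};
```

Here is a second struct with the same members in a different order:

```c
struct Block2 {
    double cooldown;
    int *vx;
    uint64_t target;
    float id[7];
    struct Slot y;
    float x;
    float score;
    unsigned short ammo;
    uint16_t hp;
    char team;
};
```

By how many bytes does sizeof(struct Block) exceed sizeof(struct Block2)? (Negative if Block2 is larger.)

Slot: 0..1  a  (1B, 1-aligned); 1..4  -- padding (3B); 4..8  g  (4B, 4-aligned); 8..9  h  (1B, 1-aligned); 9..12  -- tail padding (3B); sizeof = 12, alignof = 4
0..28  id  (28B, 4-aligned)
28..29  team  (1B, 1-aligned)
29..32  -- padding (3B)
32..44  y  (12B, 4-aligned)
44..48  -- padding (4B)
48..56  cooldown  (8B, 8-aligned)
56..64  vx  (8B, 8-aligned)
64..72  target  (8B, 8-aligned)
72..76  x  (4B, 4-aligned)
76..78  ammo  (2B, 2-aligned)
78..80  -- padding (2B)
80..84  score  (4B, 4-aligned)
84..86  hp  (2B, 2-aligned)
86..88  -- tail padding (2B)
sizeof = 88, alignof = 8
— Block2 —
0..8  cooldown  (8B, 8-aligned)
8..16  vx  (8B, 8-aligned)
16..24  target  (8B, 8-aligned)
24..52  id  (28B, 4-aligned)
52..64  y  (12B, 4-aligned)
64..68  x  (4B, 4-aligned)
68..72  score  (4B, 4-aligned)
72..74  ammo  (2B, 2-aligned)
74..76  hp  (2B, 2-aligned)
76..77  team  (1B, 1-aligned)
77..80  -- tail padding (3B)
sizeof = 80, alignof = 8
88 − 80 = 8

8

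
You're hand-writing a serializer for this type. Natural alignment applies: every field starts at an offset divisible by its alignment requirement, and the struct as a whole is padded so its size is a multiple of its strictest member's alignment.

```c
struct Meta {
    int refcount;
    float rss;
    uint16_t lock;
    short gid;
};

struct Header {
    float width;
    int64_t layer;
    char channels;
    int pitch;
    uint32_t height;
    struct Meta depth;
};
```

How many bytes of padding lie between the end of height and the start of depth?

0

Meta: @0: refcount [4B, align 4] → 4; @4: rss [4B, align 4] → 8; @8: lock [2B, align 2] → 10; @10: gid [2B, align 2] → 12; size 12, align 4
@0: width [4B, align 4] → 4
+4 pad (align 8)
@8: layer [8B, align 8] → 16
@16: channels [1B, align 1] → 17
+3 pad (align 4)
@20: pitch [4B, align 4] → 24
@24: height [4B, align 4] → 28
@28: depth [12B, align 4] → 40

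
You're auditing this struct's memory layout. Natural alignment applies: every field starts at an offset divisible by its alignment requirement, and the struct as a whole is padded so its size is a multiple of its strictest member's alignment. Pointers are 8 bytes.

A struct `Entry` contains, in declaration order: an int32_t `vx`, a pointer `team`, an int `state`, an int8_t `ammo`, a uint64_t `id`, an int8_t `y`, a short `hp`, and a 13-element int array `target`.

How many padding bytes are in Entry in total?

8

vx at 0 (size 4, align 4) → ends 4
pad 4 to align 8 for team
team at 8 (size 8, align 8) → ends 16
state at 16 (size 4, align 4) → ends 20
ammo at 20 (size 1, align 1) → ends 21
pad 3 to align 8 for id
id at 24 (size 8, align 8) → ends 32
y at 32 (size 1, align 1) → ends 33
pad 1 to align 2 for hp
hp at 34 (size 2, align 2) → ends 36
target at 36 (size 52, align 4) → ends 88
total 88 bytes, alignment 8
data bytes 80, size 88 → padding 8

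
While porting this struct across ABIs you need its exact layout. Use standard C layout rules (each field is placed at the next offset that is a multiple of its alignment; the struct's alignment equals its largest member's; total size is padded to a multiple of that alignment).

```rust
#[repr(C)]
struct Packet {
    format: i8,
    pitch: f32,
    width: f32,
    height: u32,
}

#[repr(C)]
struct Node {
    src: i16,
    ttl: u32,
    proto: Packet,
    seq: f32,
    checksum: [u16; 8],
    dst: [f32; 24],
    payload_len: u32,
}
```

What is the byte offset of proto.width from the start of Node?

16

Packet: format at 0 (size 1, align 1) → ends 1; pad 3 to align 4 for pitch; pitch at 4 (size 4, align 4) → ends 8; width at 8 (size 4, align 4) → ends 12; height at 12 (size 4, align 4) → ends 16; total 16 bytes, alignment 4
src at 0 (size 2, align 2) → ends 2
pad 2 to align 4 for ttl
ttl at 4 (size 4, align 4) → ends 8
proto at 8 (size 16, align 4) → ends 24
within Packet: width at 8
8 + 8 = 16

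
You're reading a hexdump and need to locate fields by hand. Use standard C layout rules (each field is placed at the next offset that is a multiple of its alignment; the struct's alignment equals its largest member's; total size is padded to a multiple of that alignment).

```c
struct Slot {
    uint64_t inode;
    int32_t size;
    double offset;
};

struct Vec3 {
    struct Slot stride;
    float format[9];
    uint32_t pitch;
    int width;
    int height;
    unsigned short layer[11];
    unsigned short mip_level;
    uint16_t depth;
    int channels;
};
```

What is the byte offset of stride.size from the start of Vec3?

Slot: 0..8  inode  (8B, 8-aligned); 8..12  size  (4B, 4-aligned); 12..16  -- padding (4B); 16..24  offset  (8B, 8-aligned); sizeof = 24, alignof = 8
0..24  stride  (24B, 8-aligned)
within Slot: size at 8
0 + 8 = 8

8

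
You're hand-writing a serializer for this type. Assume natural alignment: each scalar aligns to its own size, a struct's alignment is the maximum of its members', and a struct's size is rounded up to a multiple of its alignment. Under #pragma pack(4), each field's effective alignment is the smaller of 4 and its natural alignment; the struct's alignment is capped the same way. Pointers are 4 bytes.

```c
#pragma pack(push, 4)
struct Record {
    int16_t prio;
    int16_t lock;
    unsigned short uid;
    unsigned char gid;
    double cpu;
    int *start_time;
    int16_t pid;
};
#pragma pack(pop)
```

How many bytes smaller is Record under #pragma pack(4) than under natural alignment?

natural layout:
  0..2  prio  (2B, 2-aligned)
  2..4  lock  (2B, 2-aligned)
  4..6  uid  (2B, 2-aligned)
  6..7  gid  (1B, 1-aligned)
  7..8  -- padding (1B)
  8..16  cpu  (8B, 8-aligned)
  16..20  start_time  (4B, 4-aligned)
  20..22  pid  (2B, 2-aligned)
  22..24  -- tail padding (2B)
  sizeof = 24, alignof = 8
packed(4) layout:
  0..2  prio  (2B, 2-aligned)
  2..4  lock  (2B, 2-aligned)
  4..6  uid  (2B, 2-aligned)
  6..7  gid  (1B, 1-aligned)
  7..8  -- padding (1B)
  8..16  cpu  (8B, 4-aligned)
  16..20  start_time  (4B, 4-aligned)
  20..22  pid  (2B, 2-aligned)
  22..24  -- tail padding (2B)
  sizeof = 24, alignof = 4
24 − 24 = 0

0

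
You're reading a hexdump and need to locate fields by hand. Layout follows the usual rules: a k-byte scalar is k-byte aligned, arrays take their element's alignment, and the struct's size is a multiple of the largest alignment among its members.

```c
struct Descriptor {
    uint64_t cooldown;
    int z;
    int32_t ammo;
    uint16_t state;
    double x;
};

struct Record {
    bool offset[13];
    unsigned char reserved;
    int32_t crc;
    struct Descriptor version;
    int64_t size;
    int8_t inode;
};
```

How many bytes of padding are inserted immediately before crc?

Descriptor: @0: cooldown [8B, align 8] → 8; @8: z [4B, align 4] → 12; @12: ammo [4B, align 4] → 16; @16: state [2B, align 2] → 18; +6 pad (align 8); @24: x [8B, align 8] → 32; size 32, align 8
@0: offset [13B, align 1] → 13
@13: reserved [1B, align 1] → 14
+2 pad (align 4)
@16: crc [4B, align 4] → 20

2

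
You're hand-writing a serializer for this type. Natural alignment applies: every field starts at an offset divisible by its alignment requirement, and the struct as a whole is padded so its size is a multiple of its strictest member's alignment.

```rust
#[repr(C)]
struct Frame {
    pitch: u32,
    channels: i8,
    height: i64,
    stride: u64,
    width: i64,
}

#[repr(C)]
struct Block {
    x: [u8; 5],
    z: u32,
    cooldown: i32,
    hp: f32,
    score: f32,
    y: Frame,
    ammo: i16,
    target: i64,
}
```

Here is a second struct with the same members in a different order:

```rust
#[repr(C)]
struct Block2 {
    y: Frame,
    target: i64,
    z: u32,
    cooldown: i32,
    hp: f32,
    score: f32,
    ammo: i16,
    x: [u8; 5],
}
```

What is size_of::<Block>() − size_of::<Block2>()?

Frame: 0..4  pitch  (4B, 4-aligned); 4..5  channels  (1B, 1-aligned); 5..8  -- padding (3B); 8..16  height  (8B, 8-aligned); 16..24  stride  (8B, 8-aligned); 24..32  width  (8B, 8-aligned); sizeof = 32, alignof = 8
0..5  x  (5B, 1-aligned)
5..8  -- padding (3B)
8..12  z  (4B, 4-aligned)
12..16  cooldown  (4B, 4-aligned)
16..20  hp  (4B, 4-aligned)
20..24  score  (4B, 4-aligned)
24..56  y  (32B, 8-aligned)
56..58  ammo  (2B, 2-aligned)
58..64  -- padding (6B)
64..72  target  (8B, 8-aligned)
sizeof = 72, alignof = 8
— Block2 —
0..32  y  (32B, 8-aligned)
32..40  target  (8B, 8-aligned)
40..44  z  (4B, 4-aligned)
44..48  cooldown  (4B, 4-aligned)
48..52  hp  (4B, 4-aligned)
52..56  score  (4B, 4-aligned)
56..58  ammo  (2B, 2-aligned)
58..63  x  (5B, 1-aligned)
63..64  -- tail padding (1B)
sizeof = 64, alignof = 8
72 − 64 = 8

8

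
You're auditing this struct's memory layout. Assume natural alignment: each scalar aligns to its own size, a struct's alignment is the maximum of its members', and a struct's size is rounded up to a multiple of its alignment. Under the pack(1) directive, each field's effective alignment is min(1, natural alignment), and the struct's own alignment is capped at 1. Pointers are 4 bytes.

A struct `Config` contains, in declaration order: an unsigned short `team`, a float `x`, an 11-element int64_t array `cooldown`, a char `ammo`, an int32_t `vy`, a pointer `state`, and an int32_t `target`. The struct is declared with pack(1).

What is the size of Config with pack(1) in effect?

107

@0: team [2B, align 1] → 2
@2: x [4B, align 1] → 6
@6: cooldown [88B, align 1] → 94
@94: ammo [1B, align 1] → 95
@95: vy [4B, align 1] → 99
@99: state [4B, align 1] → 103
@103: target [4B, align 1] → 107
size 107, align 1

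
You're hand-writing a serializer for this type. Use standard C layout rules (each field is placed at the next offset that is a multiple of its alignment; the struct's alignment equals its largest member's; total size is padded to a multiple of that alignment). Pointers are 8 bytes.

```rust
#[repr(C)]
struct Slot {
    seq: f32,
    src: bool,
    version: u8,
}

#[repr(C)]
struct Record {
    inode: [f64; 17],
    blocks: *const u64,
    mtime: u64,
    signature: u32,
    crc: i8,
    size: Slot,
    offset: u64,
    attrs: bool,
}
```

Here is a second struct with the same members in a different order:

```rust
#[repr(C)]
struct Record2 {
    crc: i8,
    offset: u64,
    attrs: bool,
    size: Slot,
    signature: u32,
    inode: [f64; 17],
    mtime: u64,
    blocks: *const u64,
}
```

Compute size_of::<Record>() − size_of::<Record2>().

Slot: seq at 0 (size 4, align 4) → ends 4; src at 4 (size 1, align 1) → ends 5; version at 5 (size 1, align 1) → ends 6; tail pad 2 to reach multiple of 4; total 8 bytes, alignment 4
inode at 0 (size 136, align 8) → ends 136
blocks at 136 (size 8, align 8) → ends 144
mtime at 144 (size 8, align 8) → ends 152
signature at 152 (size 4, align 4) → ends 156
crc at 156 (size 1, align 1) → ends 157
pad 3 to align 4 for size
size at 160 (size 8, align 4) → ends 168
offset at 168 (size 8, align 8) → ends 176
attrs at 176 (size 1, align 1) → ends 177
tail pad 7 to reach multiple of 8
total 184 bytes, alignment 8
— Record2 —
crc at 0 (size 1, align 1) → ends 1
pad 7 to align 8 for offset
offset at 8 (size 8, align 8) → ends 16
attrs at 16 (size 1, align 1) → ends 17
pad 3 to align 4 for size
size at 20 (size 8, align 4) → ends 28
signature at 28 (size 4, align 4) → ends 32
inode at 32 (size 136, align 8) → ends 168
mtime at 168 (size 8, align 8) → ends 176
blocks at 176 (size 8, align 8) → ends 184
total 184 bytes, alignment 8
184 − 184 = 0

0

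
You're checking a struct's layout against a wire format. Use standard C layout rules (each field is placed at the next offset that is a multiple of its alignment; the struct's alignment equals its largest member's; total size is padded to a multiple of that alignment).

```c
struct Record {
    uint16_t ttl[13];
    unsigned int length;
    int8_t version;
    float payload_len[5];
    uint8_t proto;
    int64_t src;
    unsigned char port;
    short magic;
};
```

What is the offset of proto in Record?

56

ttl at 0 (size 26, align 2) → ends 26
pad 2 to align 4 for length
length at 28 (size 4, align 4) → ends 32
version at 32 (size 1, align 1) → ends 33
pad 3 to align 4 for payload_len
payload_len at 36 (size 20, align 4) → ends 56
proto at 56 (size 1, align 1) → ends 57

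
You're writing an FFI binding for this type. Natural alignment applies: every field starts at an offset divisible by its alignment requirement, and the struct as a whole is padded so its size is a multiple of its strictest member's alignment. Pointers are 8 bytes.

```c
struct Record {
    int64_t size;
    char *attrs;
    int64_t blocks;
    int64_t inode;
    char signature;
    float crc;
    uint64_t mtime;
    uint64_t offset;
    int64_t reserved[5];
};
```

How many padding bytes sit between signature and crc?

@0: size [8B, align 8] → 8
@8: attrs [8B, align 8] → 16
@16: blocks [8B, align 8] → 24
@24: inode [8B, align 8] → 32
@32: signature [1B, align 1] → 33
+3 pad (align 4)
@36: crc [4B, align 4] → 40

3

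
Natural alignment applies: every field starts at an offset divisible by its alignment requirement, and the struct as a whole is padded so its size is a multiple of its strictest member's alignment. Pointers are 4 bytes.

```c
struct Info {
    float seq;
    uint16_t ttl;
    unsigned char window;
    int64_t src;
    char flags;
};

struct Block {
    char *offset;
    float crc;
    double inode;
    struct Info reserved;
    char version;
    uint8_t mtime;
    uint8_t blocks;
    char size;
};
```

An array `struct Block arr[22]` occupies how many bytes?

Info: @0: seq [4B, align 4] → 4; @4: ttl [2B, align 2] → 6; @6: window [1B, align 1] → 7; +1 pad (align 8); @8: src [8B, align 8] → 16; @16: flags [1B, align 1] → 17; +7 tail pad (align 8); size 24, align 8
@0: offset [4B, align 4] → 4
@4: crc [4B, align 4] → 8
@8: inode [8B, align 8] → 16
@16: reserved [24B, align 8] → 40
@40: version [1B, align 1] → 41
@41: mtime [1B, align 1] → 42
@42: blocks [1B, align 1] → 43
@43: size [1B, align 1] → 44
+4 tail pad (align 8)
size 48, align 8
array of 22: 22 × 48 = 1056

1056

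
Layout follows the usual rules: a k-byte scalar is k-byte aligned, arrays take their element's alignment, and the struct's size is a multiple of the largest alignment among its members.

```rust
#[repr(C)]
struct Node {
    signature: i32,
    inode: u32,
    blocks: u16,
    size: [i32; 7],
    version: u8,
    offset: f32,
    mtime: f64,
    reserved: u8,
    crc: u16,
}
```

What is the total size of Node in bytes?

64

@0: signature [4B, align 4] → 4
@4: inode [4B, align 4] → 8
@8: blocks [2B, align 2] → 10
+2 pad (align 4)
@12: size [28B, align 4] → 40
@40: version [1B, align 1] → 41
+3 pad (align 4)
@44: offset [4B, align 4] → 48
@48: mtime [8B, align 8] → 56
@56: reserved [1B, align 1] → 57
+1 pad (align 2)
@58: crc [2B, align 2] → 60
+4 tail pad (align 8)
size 64, align 8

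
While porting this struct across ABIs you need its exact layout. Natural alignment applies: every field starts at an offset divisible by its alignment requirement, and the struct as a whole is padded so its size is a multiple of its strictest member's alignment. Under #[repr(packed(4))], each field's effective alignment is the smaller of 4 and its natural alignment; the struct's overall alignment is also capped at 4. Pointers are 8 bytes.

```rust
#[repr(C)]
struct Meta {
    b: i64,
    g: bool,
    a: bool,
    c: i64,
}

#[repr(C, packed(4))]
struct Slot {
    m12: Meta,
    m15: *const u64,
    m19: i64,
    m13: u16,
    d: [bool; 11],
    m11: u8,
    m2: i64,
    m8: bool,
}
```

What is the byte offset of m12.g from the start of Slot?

8

Meta: b at 0 (size 8, align 8) → ends 8; g at 8 (size 1, align 1) → ends 9; a at 9 (size 1, align 1) → ends 10; pad 6 to align 8 for c; c at 16 (size 8, align 8) → ends 24; total 24 bytes, alignment 8
m12 at 0 (size 24, align 4) → ends 24
within Meta: g at 8
0 + 8 = 8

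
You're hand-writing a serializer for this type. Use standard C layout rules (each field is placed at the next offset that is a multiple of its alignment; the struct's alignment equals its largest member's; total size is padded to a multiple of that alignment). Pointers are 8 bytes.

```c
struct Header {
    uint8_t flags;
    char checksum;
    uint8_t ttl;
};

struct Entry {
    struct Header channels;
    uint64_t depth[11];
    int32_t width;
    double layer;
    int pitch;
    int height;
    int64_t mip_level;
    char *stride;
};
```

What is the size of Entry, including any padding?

Header: flags at 0 (size 1, align 1) → ends 1; checksum at 1 (size 1, align 1) → ends 2; ttl at 2 (size 1, align 1) → ends 3; total 3 bytes, alignment 1
channels at 0 (size 3, align 1) → ends 3
pad 5 to align 8 for depth
depth at 8 (size 88, align 8) → ends 96
width at 96 (size 4, align 4) → ends 100
pad 4 to align 8 for layer
layer at 104 (size 8, align 8) → ends 112
pitch at 112 (size 4, align 4) → ends 116
height at 116 (size 4, align 4) → ends 120
mip_level at 120 (size 8, align 8) → ends 128
stride at 128 (size 8, align 8) → ends 136
total 136 bytes, alignment 8

136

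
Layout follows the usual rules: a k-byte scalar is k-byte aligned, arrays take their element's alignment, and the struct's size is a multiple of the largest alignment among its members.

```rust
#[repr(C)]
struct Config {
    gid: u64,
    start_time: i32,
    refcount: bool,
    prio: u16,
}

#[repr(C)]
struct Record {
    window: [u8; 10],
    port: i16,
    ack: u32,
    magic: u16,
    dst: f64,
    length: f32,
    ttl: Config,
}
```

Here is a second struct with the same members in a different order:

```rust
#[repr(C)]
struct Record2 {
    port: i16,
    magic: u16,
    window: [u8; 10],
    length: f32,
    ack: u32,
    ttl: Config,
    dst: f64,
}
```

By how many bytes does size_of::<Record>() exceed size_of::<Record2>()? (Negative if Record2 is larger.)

Config: @0: gid [8B, align 8] → 8; @8: start_time [4B, align 4] → 12; @12: refcount [1B, align 1] → 13; +1 pad (align 2); @14: prio [2B, align 2] → 16; size 16, align 8
@0: window [10B, align 1] → 10
@10: port [2B, align 2] → 12
@12: ack [4B, align 4] → 16
@16: magic [2B, align 2] → 18
+6 pad (align 8)
@24: dst [8B, align 8] → 32
@32: length [4B, align 4] → 36
+4 pad (align 8)
@40: ttl [16B, align 8] → 56
size 56, align 8
— Record2 —
@0: port [2B, align 2] → 2
@2: magic [2B, align 2] → 4
@4: window [10B, align 1] → 14
+2 pad (align 4)
@16: length [4B, align 4] → 20
@20: ack [4B, align 4] → 24
@24: ttl [16B, align 8] → 40
@40: dst [8B, align 8] → 48
size 48, align 8
56 − 48 = 8

8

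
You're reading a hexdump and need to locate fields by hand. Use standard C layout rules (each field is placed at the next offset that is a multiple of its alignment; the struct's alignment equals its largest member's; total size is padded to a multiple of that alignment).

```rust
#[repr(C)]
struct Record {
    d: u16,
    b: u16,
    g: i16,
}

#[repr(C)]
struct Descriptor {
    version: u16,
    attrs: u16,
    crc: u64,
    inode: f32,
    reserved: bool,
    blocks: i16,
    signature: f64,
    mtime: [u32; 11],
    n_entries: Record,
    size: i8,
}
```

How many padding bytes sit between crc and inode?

Record: d at 0 (size 2, align 2) → ends 2; b at 2 (size 2, align 2) → ends 4; g at 4 (size 2, align 2) → ends 6; total 6 bytes, alignment 2
version at 0 (size 2, align 2) → ends 2
attrs at 2 (size 2, align 2) → ends 4
pad 4 to align 8 for crc
crc at 8 (size 8, align 8) → ends 16
inode at 16 (size 4, align 4) → ends 20

0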